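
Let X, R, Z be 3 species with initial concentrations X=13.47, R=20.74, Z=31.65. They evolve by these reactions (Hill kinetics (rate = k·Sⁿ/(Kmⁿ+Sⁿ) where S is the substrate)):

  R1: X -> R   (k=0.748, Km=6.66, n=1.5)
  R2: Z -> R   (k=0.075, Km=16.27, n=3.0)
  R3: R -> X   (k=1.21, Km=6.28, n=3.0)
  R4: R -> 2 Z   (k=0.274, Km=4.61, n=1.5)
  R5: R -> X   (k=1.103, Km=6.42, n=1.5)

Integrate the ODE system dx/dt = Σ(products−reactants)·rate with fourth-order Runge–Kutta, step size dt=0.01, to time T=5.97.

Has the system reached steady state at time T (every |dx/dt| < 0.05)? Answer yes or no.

RK4 with dt=0.01: 597 steps to T=5.97. Trajectory (selected grid times):
t=0.00: X=13.47 R=20.74 Z=31.65
t=0.66: X=14.49 R=19.60 Z=31.93
t=1.33: X=15.50 R=18.47 Z=32.22
t=1.99: X=16.48 R=17.37 Z=32.49
t=2.65: X=17.43 R=16.31 Z=32.76
t=3.32: X=18.37 R=15.25 Z=33.04
t=3.98: X=19.27 R=14.25 Z=33.30
t=4.64: X=20.14 R=13.27 Z=33.56
t=5.31: X=20.99 R=12.32 Z=33.82
t=5.97: X=21.78 R=11.42 Z=34.06
Rates at T: R1=0.6398, R2=0.0676, R3=1.0375, R4=0.2181, R5=0.7760
dx/dt at T (Σ net stoichiometry × rate): X=+1.1737, R=-1.3241, Z=+0.3685
Largest |dx/dt| is |-1.3241| (R) ≥ 0.05 → not steady.

Steady state at T: no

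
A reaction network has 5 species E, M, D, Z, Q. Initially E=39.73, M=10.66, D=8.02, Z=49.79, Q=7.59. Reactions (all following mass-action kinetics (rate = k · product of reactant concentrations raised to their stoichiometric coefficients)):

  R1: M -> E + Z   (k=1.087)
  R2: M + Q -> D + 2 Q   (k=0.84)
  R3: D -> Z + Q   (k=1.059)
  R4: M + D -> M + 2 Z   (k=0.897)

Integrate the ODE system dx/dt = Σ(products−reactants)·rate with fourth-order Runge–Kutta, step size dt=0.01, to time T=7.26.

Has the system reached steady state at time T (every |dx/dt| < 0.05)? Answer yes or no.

Steady state at T: yes

RK4 with dt=0.01: 726 steps to T=7.26. Trajectory (selected grid times):
t=0.00: E=39.73 M=10.66 D=8.02 Z=49.79 Q=7.59
t=0.81: E=40.74 M=0.00 D=4.77 Z=70.51 Q=23.31
t=1.61: E=40.74 M=0.00 D=2.05 Z=73.24 Q=26.04
t=2.42: E=40.74 M=0.00 D=0.87 Z=74.42 Q=27.22
t=3.23: E=40.74 M=0.00 D=0.37 Z=74.92 Q=27.72
t=4.03: E=40.74 M=0.00 D=0.16 Z=75.13 Q=27.93
t=4.84: E=40.74 M=0.00 D=0.07 Z=75.22 Q=28.02
t=5.65: E=40.74 M=0.00 D=0.03 Z=75.26 Q=28.06
t=6.45: E=40.74 M=0.00 D=0.01 Z=75.27 Q=28.07
t=7.26: E=40.74 M=0.00 D=0.01 Z=75.28 Q=28.08
Rates at T: R1=0.0000, R2=0.0000, R3=0.0055, R4=0.0000
dx/dt at T (Σ net stoichiometry × rate): E=+0.0000, M=-0.0000, D=-0.0055, Z=+0.0055, Q=+0.0055
Largest |dx/dt| is |-0.0055| (D) < 0.05 → steady.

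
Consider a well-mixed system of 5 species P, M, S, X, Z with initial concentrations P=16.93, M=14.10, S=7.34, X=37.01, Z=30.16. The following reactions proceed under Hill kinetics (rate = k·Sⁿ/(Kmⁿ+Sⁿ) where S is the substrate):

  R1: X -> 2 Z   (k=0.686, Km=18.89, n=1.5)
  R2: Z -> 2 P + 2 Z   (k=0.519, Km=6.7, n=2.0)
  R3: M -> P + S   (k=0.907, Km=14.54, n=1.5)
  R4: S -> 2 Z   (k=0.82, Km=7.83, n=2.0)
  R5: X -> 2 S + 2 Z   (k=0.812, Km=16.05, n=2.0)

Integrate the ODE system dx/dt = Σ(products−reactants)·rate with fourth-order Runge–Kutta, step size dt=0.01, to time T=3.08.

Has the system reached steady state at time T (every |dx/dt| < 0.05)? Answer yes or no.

Steady state at T: no

RK4 with dt=0.01: 308 steps to T=3.08. Trajectory (selected grid times):
t=0.00: P=16.93 M=14.10 S=7.34 X=37.01 Z=30.16
t=0.34: P=17.42 M=13.95 S=7.82 X=36.61 Z=31.40
t=0.68: P=17.90 M=13.80 S=8.29 X=36.21 Z=32.66
t=1.03: P=18.40 M=13.65 S=8.76 X=35.80 Z=33.97
t=1.37: P=18.89 M=13.50 S=9.20 X=35.40 Z=35.25
t=1.71: P=19.38 M=13.36 S=9.64 X=35.00 Z=36.54
t=2.05: P=19.86 M=13.21 S=10.07 X=34.61 Z=37.84
t=2.40: P=20.36 M=13.07 S=10.50 X=34.20 Z=39.19
t=2.74: P=20.85 M=12.93 S=10.91 X=33.81 Z=40.51
t=3.08: P=21.33 M=12.79 S=11.32 X=33.42 Z=41.83
Rates at T: R1=0.4814, R2=0.5060, R3=0.4099, R4=0.5545, R5=0.6598
dx/dt at T (Σ net stoichiometry × rate): P=+1.4220, M=-0.4099, S=+1.1751, X=-1.1413, Z=+3.8976
Largest |dx/dt| is |+3.8976| (Z) ≥ 0.05 → not steady.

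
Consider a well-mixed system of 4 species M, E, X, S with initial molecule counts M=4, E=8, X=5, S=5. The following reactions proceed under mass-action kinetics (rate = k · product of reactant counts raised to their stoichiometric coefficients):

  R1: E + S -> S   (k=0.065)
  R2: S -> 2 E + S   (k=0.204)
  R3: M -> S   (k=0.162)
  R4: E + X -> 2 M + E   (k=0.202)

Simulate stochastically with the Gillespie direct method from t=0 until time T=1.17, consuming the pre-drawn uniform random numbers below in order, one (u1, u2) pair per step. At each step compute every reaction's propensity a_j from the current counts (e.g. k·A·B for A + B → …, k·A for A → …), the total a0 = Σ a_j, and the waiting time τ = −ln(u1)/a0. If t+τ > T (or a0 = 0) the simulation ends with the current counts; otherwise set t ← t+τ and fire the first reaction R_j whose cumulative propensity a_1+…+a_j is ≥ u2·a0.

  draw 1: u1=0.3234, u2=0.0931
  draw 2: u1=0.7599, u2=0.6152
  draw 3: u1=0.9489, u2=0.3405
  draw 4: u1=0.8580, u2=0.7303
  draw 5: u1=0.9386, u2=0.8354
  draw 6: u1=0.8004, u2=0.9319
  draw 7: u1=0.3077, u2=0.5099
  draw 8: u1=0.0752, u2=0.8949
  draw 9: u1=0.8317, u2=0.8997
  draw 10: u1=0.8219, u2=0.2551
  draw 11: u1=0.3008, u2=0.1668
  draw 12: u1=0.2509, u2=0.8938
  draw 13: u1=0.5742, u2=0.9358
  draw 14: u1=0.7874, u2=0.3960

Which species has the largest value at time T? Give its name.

t=0.000: M=4 E=8 X=5 S=5
Draw 1: a1=2.600, a2=1.020, a3=0.648, a4=8.080, a0=12.348; τ=−ln(0.3234)/12.348=0.091 → t=0.091; u2·a0=0.0931·12.348=1.150 ≤ a1=2.600 → R1 fires; M=4 E=7 X=5 S=5
Draw 2: a1=2.275, a2=1.020, a3=0.648, a4=7.070, a0=11.013; τ=−ln(0.7599)/11.013=0.025 → t=0.116; u2·a0=0.6152·11.013=6.775; a1+…+a3=3.943 < 6.775 ≤ a1+…+a4=11.013 → R4 fires; M=6 E=7 X=4 S=5
Draw 3: a1=2.275, a2=1.020, a3=0.972, a4=5.656, a0=9.923; τ=−ln(0.9489)/9.923=0.005 → t=0.122; u2·a0=0.3405·9.923=3.379; a1+a2=3.295 < 3.379 ≤ a1+…+a3=4.267 → R3 fires; M=5 E=7 X=4 S=6
Draw 4: a1=2.730, a2=1.224, a3=0.810, a4=5.656, a0=10.420; τ=−ln(0.8580)/10.420=0.015 → t=0.136; u2·a0=0.7303·10.420=7.610; a1+…+a3=4.764 < 7.610 ≤ a1+…+a4=10.420 → R4 fires; M=7 E=7 X=3 S=6
Draw 5: a1=2.730, a2=1.224, a3=1.134, a4=4.242, a0=9.330; τ=−ln(0.9386)/9.330=0.007 → t=0.143; u2·a0=0.8354·9.330=7.794; a1+…+a3=5.088 < 7.794 ≤ a1+…+a4=9.330 → R4 fires; M=9 E=7 X=2 S=6
Draw 6: a1=2.730, a2=1.224, a3=1.458, a4=2.828, a0=8.240; τ=−ln(0.8004)/8.240=0.027 → t=0.170; u2·a0=0.9319·8.240=7.679; a1+…+a3=5.412 < 7.679 ≤ a1+…+a4=8.240 → R4 fires; M=11 E=7 X=1 S=6
Draw 7: a1=2.730, a2=1.224, a3=1.782, a4=1.414, a0=7.150; τ=−ln(0.3077)/7.150=0.165 → t=0.335; u2·a0=0.5099·7.150=3.646; a1=2.730 < 3.646 ≤ a1+a2=3.954 → R2 fires; M=11 E=9 X=1 S=6
Draw 8: a1=3.510, a2=1.224, a3=1.782, a4=1.818, a0=8.334; τ=−ln(0.0752)/8.334=0.310 → t=0.645; u2·a0=0.8949·8.334=7.458; a1+…+a3=6.516 < 7.458 ≤ a1+…+a4=8.334 → R4 fires; M=13 E=9 X=0 S=6
Draw 9: a1=3.510, a2=1.224, a3=2.106, a4=0.000, a0=6.840; τ=−ln(0.8317)/6.840=0.027 → t=0.672; u2·a0=0.8997·6.840=6.154; a1+a2=4.734 < 6.154 ≤ a1+…+a3=6.840 → R3 fires; M=12 E=9 X=0 S=7
Draw 10: a1=4.095, a2=1.428, a3=1.944, a4=0.000, a0=7.467; τ=−ln(0.8219)/7.467=0.026 → t=0.699; u2·a0=0.2551·7.467=1.905 ≤ a1=4.095 → R1 fires; M=12 E=8 X=0 S=7
Draw 11: a1=3.640, a2=1.428, a3=1.944, a4=0.000, a0=7.012; τ=−ln(0.3008)/7.012=0.171 → t=0.870; u2·a0=0.1668·7.012=1.170 ≤ a1=3.640 → R1 fires; M=12 E=7 X=0 S=7
Draw 12: a1=3.185, a2=1.428, a3=1.944, a4=0.000, a0=6.557; τ=−ln(0.2509)/6.557=0.211 → t=1.081; u2·a0=0.8938·6.557=5.861; a1+a2=4.613 < 5.861 ≤ a1+…+a3=6.557 → R3 fires; M=11 E=7 X=0 S=8
Draw 13: a1=3.640, a2=1.632, a3=1.782, a4=0.000, a0=7.054; τ=−ln(0.5742)/7.054=0.079 → t=1.160; u2·a0=0.9358·7.054=6.601; a1+a2=5.272 < 6.601 ≤ a1+…+a3=7.054 → R3 fires; M=10 E=7 X=0 S=9
Draw 14: a1=4.095, a2=1.836, a3=1.620, a4=0.000, a0=7.551; τ=−ln(0.7874)/7.551=0.032 → t=1.191 > T=1.17: stop.
At T=1.17: M=10 E=7 X=0 S=9; the largest is M.

Dominant species at T: M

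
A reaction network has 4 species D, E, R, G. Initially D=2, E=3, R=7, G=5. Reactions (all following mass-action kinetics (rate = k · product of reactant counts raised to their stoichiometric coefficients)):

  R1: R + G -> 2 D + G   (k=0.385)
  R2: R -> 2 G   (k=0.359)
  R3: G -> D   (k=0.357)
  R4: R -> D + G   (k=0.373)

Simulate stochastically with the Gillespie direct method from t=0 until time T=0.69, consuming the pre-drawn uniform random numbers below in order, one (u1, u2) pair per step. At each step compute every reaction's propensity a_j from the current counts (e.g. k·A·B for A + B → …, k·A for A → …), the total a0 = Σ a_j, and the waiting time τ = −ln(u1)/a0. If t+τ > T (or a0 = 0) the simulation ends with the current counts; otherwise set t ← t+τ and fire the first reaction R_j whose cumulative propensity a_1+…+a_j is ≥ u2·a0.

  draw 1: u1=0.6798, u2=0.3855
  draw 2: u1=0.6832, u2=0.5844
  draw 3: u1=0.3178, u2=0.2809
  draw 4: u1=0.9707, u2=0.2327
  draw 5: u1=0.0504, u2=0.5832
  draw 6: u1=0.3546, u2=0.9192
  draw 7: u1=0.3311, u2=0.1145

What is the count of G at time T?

G at T = 6

t=0.000: D=2 E=3 R=7 G=5
Draw 1: a1=13.475, a2=2.513, a3=1.785, a4=2.611, a0=20.384; τ=−ln(0.6798)/20.384=0.019 → t=0.019; u2·a0=0.3855·20.384=7.858 ≤ a1=13.475 → R1 fires; D=4 E=3 R=6 G=5
Draw 2: a1=11.550, a2=2.154, a3=1.785, a4=2.238, a0=17.727; τ=−ln(0.6832)/17.727=0.021 → t=0.040; u2·a0=0.5844·17.727=10.360 ≤ a1=11.550 → R1 fires; D=6 E=3 R=5 G=5
Draw 3: a1=9.625, a2=1.795, a3=1.785, a4=1.865, a0=15.070; τ=−ln(0.3178)/15.070=0.076 → t=0.116; u2·a0=0.2809·15.070=4.233 ≤ a1=9.625 → R1 fires; D=8 E=3 R=4 G=5
Draw 4: a1=7.700, a2=1.436, a3=1.785, a4=1.492, a0=12.413; τ=−ln(0.9707)/12.413=0.002 → t=0.119; u2·a0=0.2327·12.413=2.889 ≤ a1=7.700 → R1 fires; D=10 E=3 R=3 G=5
Draw 5: a1=5.775, a2=1.077, a3=1.785, a4=1.119, a0=9.756; τ=−ln(0.0504)/9.756=0.306 → t=0.425; u2·a0=0.5832·9.756=5.690 ≤ a1=5.775 → R1 fires; D=12 E=3 R=2 G=5
Draw 6: a1=3.850, a2=0.718, a3=1.785, a4=0.746, a0=7.099; τ=−ln(0.3546)/7.099=0.146 → t=0.571; u2·a0=0.9192·7.099=6.525; a1+…+a3=6.353 < 6.525 ≤ a1+…+a4=7.099 → R4 fires; D=13 E=3 R=1 G=6
Draw 7: a1=2.310, a2=0.359, a3=2.142, a4=0.373, a0=5.184; τ=−ln(0.3311)/5.184=0.213 → t=0.784 > T=0.69: stop.
Read off G at T=0.69: 6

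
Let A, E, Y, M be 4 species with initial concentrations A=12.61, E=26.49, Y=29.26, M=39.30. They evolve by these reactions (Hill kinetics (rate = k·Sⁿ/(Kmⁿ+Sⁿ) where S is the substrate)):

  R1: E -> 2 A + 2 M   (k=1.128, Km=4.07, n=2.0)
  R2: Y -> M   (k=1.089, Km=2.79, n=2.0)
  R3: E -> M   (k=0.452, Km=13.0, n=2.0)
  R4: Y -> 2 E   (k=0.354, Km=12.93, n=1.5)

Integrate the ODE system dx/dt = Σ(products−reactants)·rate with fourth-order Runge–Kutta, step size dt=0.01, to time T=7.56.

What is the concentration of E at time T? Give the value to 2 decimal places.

E at T = 19.48

RK4 with dt=0.01: 756 steps to T=7.56. Trajectory (selected grid times):
t=0.00: A=12.61 E=26.49 Y=29.26 M=39.30
t=0.84: A=14.46 E=25.72 Y=28.13 M=42.36
t=1.68: A=16.31 E=24.94 Y=27.00 M=45.41
t=2.52: A=18.15 E=24.17 Y=25.87 M=48.46
t=3.36: A=19.99 E=23.39 Y=24.75 M=51.50
t=4.20: A=21.83 E=22.61 Y=23.63 M=54.52
t=5.04: A=23.66 E=21.83 Y=22.52 M=57.54
t=5.88: A=25.49 E=21.05 Y=21.41 M=60.55
t=6.72: A=27.32 E=20.26 Y=20.32 M=63.54
t=7.56: A=29.14 E=19.48 Y=19.22 M=66.53
Read off E at T=7.56: 19.48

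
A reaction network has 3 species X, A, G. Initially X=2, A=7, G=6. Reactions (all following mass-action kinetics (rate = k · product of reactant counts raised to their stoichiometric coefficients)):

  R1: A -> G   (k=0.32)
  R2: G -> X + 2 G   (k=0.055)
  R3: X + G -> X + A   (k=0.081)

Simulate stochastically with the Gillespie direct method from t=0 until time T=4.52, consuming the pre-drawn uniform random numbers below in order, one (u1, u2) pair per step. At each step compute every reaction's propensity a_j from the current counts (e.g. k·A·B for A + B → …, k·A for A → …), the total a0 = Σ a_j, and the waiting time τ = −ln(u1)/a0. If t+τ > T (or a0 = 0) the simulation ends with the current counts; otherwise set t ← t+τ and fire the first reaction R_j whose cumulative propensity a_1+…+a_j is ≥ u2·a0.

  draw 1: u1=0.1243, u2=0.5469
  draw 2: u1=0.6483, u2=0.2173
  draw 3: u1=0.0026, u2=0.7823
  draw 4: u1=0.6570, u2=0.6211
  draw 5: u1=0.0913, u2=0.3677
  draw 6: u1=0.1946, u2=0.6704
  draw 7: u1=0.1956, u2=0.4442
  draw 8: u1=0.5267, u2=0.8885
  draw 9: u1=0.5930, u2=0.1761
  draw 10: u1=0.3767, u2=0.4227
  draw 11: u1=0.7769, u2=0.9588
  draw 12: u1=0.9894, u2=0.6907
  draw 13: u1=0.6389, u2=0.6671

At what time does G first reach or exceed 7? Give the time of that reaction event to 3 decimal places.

t=0.000: X=2 A=7 G=6
Draw 1: a1=2.240, a2=0.330, a3=0.972, a0=3.542; τ=−ln(0.1243)/3.542=0.589 → t=0.589; u2·a0=0.5469·3.542=1.937 ≤ a1=2.240 → R1 fires; X=2 A=6 G=7
Draw 2: a1=1.920, a2=0.385, a3=1.134, a0=3.439; τ=−ln(0.6483)/3.439=0.126 → t=0.715; u2·a0=0.2173·3.439=0.747 ≤ a1=1.920 → R1 fires; X=2 A=5 G=8
Draw 3: a1=1.600, a2=0.440, a3=1.296, a0=3.336; τ=−ln(0.0026)/3.336=1.784 → t=2.499; u2·a0=0.7823·3.336=2.610; a1+a2=2.040 < 2.610 ≤ a1+…+a3=3.336 → R3 fires; X=2 A=6 G=7
Draw 4: a1=1.920, a2=0.385, a3=1.134, a0=3.439; τ=−ln(0.6570)/3.439=0.122 → t=2.621; u2·a0=0.6211·3.439=2.136; a1=1.920 < 2.136 ≤ a1+a2=2.305 → R2 fires; X=3 A=6 G=8
Draw 5: a1=1.920, a2=0.440, a3=1.944, a0=4.304; τ=−ln(0.0913)/4.304=0.556 → t=3.177; u2·a0=0.3677·4.304=1.583 ≤ a1=1.920 → R1 fires; X=3 A=5 G=9
Draw 6: a1=1.600, a2=0.495, a3=2.187, a0=4.282; τ=−ln(0.1946)/4.282=0.382 → t=3.559; u2·a0=0.6704·4.282=2.871; a1+a2=2.095 < 2.871 ≤ a1+…+a3=4.282 → R3 fires; X=3 A=6 G=8
Draw 7: a1=1.920, a2=0.440, a3=1.944, a0=4.304; τ=−ln(0.1956)/4.304=0.379 → t=3.939; u2·a0=0.4442·4.304=1.912 ≤ a1=1.920 → R1 fires; X=3 A=5 G=9
Draw 8: a1=1.600, a2=0.495, a3=2.187, a0=4.282; τ=−ln(0.5267)/4.282=0.150 → t=4.088; u2·a0=0.8885·4.282=3.805; a1+a2=2.095 < 3.805 ≤ a1+…+a3=4.282 → R3 fires; X=3 A=6 G=8
Draw 9: a1=1.920, a2=0.440, a3=1.944, a0=4.304; τ=−ln(0.5930)/4.304=0.121 → t=4.210; u2·a0=0.1761·4.304=0.758 ≤ a1=1.920 → R1 fires; X=3 A=5 G=9
Draw 10: a1=1.600, a2=0.495, a3=2.187, a0=4.282; τ=−ln(0.3767)/4.282=0.228 → t=4.438; u2·a0=0.4227·4.282=1.810; a1=1.600 < 1.810 ≤ a1+a2=2.095 → R2 fires; X=4 A=5 G=10
Draw 11: a1=1.600, a2=0.550, a3=3.240, a0=5.390; τ=−ln(0.7769)/5.390=0.047 → t=4.485; u2·a0=0.9588·5.390=5.168; a1+a2=2.150 < 5.168 ≤ a1+…+a3=5.390 → R3 fires; X=4 A=6 G=9
Draw 12: a1=1.920, a2=0.495, a3=2.916, a0=5.331; τ=−ln(0.9894)/5.331=0.002 → t=4.487; u2·a0=0.6907·5.331=3.682; a1+a2=2.415 < 3.682 ≤ a1+…+a3=5.331 → R3 fires; X=4 A=7 G=8
Draw 13: a1=2.240, a2=0.440, a3=2.592, a0=5.272; τ=−ln(0.6389)/5.272=0.085 → t=4.572 > T=4.52: stop.
G first becomes ≥ 7 when it reaches 7 at the event at t=0.589.

Threshold first reached at t = 0.589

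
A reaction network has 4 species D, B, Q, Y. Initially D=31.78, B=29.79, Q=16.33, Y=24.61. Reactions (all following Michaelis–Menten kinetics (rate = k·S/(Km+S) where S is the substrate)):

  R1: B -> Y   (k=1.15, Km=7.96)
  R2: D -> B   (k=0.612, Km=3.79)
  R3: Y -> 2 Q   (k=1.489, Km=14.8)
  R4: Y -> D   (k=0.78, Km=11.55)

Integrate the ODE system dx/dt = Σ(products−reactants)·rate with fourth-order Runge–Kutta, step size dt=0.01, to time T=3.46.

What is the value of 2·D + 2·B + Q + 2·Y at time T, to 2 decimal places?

Value at T = 188.69

Check how each reaction changes W = 2·D + 2·B + Q + 2·Y (weight of products minus weight of reactants):
R1: B -> Y: (2·1) − (2·1) = 2 − 2 = 0
R2: D -> B: (2·1) − (2·1) = 2 − 2 = 0
R3: Y -> 2 Q: (1·2) − (2·1) = 2 − 2 = 0
R4: Y -> D: (2·1) − (2·1) = 2 − 2 = 0
Every reaction leaves W unchanged, so W is conserved and no simulation is needed: W(T) = W(0) = 2·31.78 + 2·29.79 + 16.33 + 2·24.61 = 188.69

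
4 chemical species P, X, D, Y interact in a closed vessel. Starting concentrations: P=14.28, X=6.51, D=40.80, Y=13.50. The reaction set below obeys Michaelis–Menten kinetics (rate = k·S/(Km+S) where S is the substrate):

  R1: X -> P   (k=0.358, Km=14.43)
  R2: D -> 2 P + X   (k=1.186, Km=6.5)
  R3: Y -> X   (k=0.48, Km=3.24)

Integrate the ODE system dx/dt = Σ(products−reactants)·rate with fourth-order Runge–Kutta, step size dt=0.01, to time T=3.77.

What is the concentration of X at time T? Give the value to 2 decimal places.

X at T = 11.27

RK4 with dt=0.01: 377 steps to T=3.77. Trajectory (selected grid times):
t=0.00: P=14.28 X=6.51 D=40.80 Y=13.50
t=0.42: P=15.19 X=7.05 D=40.37 Y=13.34
t=0.84: P=16.09 X=7.59 D=39.94 Y=13.18
t=1.26: P=17.00 X=8.13 D=39.51 Y=13.01
t=1.68: P=17.91 X=8.66 D=39.09 Y=12.85
t=2.09: P=18.80 X=9.18 D=38.67 Y=12.70
t=2.51: P=19.72 X=9.71 D=38.24 Y=12.54
t=2.93: P=20.63 X=10.23 D=37.82 Y=12.38
t=3.35: P=21.54 X=10.75 D=37.39 Y=12.22
t=3.77: P=22.45 X=11.27 D=36.97 Y=12.06
Read off X at T=3.77: 11.27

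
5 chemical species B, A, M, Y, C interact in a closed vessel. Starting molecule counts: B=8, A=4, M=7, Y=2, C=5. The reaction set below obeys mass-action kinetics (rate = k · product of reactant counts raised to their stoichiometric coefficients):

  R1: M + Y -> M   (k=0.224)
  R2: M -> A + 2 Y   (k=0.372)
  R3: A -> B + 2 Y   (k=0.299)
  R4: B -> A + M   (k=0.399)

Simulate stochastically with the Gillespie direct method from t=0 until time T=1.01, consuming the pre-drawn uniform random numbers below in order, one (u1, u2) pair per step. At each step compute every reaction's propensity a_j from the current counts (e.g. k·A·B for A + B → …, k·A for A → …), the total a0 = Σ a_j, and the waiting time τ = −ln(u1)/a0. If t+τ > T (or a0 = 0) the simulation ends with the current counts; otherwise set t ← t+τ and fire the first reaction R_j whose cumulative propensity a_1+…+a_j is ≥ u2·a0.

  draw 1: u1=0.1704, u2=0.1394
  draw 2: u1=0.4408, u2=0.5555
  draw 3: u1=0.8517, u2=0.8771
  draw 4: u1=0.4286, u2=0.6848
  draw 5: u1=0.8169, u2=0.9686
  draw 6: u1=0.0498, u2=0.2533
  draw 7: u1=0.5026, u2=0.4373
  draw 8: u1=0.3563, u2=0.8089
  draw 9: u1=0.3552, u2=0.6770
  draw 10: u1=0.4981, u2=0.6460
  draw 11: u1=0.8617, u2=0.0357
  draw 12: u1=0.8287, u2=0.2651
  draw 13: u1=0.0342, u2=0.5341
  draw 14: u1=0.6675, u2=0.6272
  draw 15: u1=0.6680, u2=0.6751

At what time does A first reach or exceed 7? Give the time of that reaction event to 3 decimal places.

t=0.000: B=8 A=4 M=7 Y=2 C=5
Draw 1: a1=3.136, a2=2.604, a3=1.196, a4=3.192, a0=10.128; τ=−ln(0.1704)/10.128=0.175 → t=0.175; u2·a0=0.1394·10.128=1.412 ≤ a1=3.136 → R1 fires; B=8 A=4 M=7 Y=1 C=5
Draw 2: a1=1.568, a2=2.604, a3=1.196, a4=3.192, a0=8.560; τ=−ln(0.4408)/8.560=0.096 → t=0.270; u2·a0=0.5555·8.560=4.755; a1+a2=4.172 < 4.755 ≤ a1+…+a3=5.368 → R3 fires; B=9 A=3 M=7 Y=3 C=5
Draw 3: a1=4.704, a2=2.604, a3=0.897, a4=3.591, a0=11.796; τ=−ln(0.8517)/11.796=0.014 → t=0.284; u2·a0=0.8771·11.796=10.346; a1+…+a3=8.205 < 10.346 ≤ a1+…+a4=11.796 → R4 fires; B=8 A=4 M=8 Y=3 C=5
Draw 4: a1=5.376, a2=2.976, a3=1.196, a4=3.192, a0=12.740; τ=−ln(0.4286)/12.740=0.067 → t=0.351; u2·a0=0.6848·12.740=8.724; a1+a2=8.352 < 8.724 ≤ a1+…+a3=9.548 → R3 fires; B=9 A=3 M=8 Y=5 C=5
Draw 5: a1=8.960, a2=2.976, a3=0.897, a4=3.591, a0=16.424; τ=−ln(0.8169)/16.424=0.012 → t=0.363; u2·a0=0.9686·16.424=15.908; a1+…+a3=12.833 < 15.908 ≤ a1+…+a4=16.424 → R4 fires; B=8 A=4 M=9 Y=5 C=5
Draw 6: a1=10.080, a2=3.348, a3=1.196, a4=3.192, a0=17.816; τ=−ln(0.0498)/17.816=0.168 → t=0.531; u2·a0=0.2533·17.816=4.513 ≤ a1=10.080 → R1 fires; B=8 A=4 M=9 Y=4 C=5
Draw 7: a1=8.064, a2=3.348, a3=1.196, a4=3.192, a0=15.800; τ=−ln(0.5026)/15.800=0.044 → t=0.575; u2·a0=0.4373·15.800=6.909 ≤ a1=8.064 → R1 fires; B=8 A=4 M=9 Y=3 C=5
Draw 8: a1=6.048, a2=3.348, a3=1.196, a4=3.192, a0=13.784; τ=−ln(0.3563)/13.784=0.075 → t=0.650; u2·a0=0.8089·13.784=11.150; a1+…+a3=10.592 < 11.150 ≤ a1+…+a4=13.784 → R4 fires; B=7 A=5 M=10 Y=3 C=5
Draw 9: a1=6.720, a2=3.720, a3=1.495, a4=2.793, a0=14.728; τ=−ln(0.3552)/14.728=0.070 → t=0.720; u2·a0=0.6770·14.728=9.971; a1=6.720 < 9.971 ≤ a1+a2=10.440 → R2 fires; B=7 A=6 M=9 Y=5 C=5
Draw 10: a1=10.080, a2=3.348, a3=1.794, a4=2.793, a0=18.015; τ=−ln(0.4981)/18.015=0.039 → t=0.759; u2·a0=0.6460·18.015=11.638; a1=10.080 < 11.638 ≤ a1+a2=13.428 → R2 fires; B=7 A=7 M=8 Y=7 C=5
Draw 11: a1=12.544, a2=2.976, a3=2.093, a4=2.793, a0=20.406; τ=−ln(0.8617)/20.406=0.007 → t=0.766; u2·a0=0.0357·20.406=0.728 ≤ a1=12.544 → R1 fires; B=7 A=7 M=8 Y=6 C=5
Draw 12: a1=10.752, a2=2.976, a3=2.093, a4=2.793, a0=18.614; τ=−ln(0.8287)/18.614=0.010 → t=0.776; u2·a0=0.2651·18.614=4.935 ≤ a1=10.752 → R1 fires; B=7 A=7 M=8 Y=5 C=5
Draw 13: a1=8.960, a2=2.976, a3=2.093, a4=2.793, a0=16.822; τ=−ln(0.0342)/16.822=0.201 → t=0.977; u2·a0=0.5341·16.822=8.985; a1=8.960 < 8.985 ≤ a1+a2=11.936 → R2 fires; B=7 A=8 M=7 Y=7 C=5
Draw 14: a1=10.976, a2=2.604, a3=2.392, a4=2.793, a0=18.765; τ=−ln(0.6675)/18.765=0.022 → t=0.998; u2·a0=0.6272·18.765=11.769; a1=10.976 < 11.769 ≤ a1+a2=13.580 → R2 fires; B=7 A=9 M=6 Y=9 C=5
Draw 15: a1=12.096, a2=2.232, a3=2.691, a4=2.793, a0=19.812; τ=−ln(0.6680)/19.812=0.020 → t=1.019 > T=1.01: stop.
A first becomes ≥ 7 when it reaches 7 at the event at t=0.759.

Threshold first reached at t = 0.759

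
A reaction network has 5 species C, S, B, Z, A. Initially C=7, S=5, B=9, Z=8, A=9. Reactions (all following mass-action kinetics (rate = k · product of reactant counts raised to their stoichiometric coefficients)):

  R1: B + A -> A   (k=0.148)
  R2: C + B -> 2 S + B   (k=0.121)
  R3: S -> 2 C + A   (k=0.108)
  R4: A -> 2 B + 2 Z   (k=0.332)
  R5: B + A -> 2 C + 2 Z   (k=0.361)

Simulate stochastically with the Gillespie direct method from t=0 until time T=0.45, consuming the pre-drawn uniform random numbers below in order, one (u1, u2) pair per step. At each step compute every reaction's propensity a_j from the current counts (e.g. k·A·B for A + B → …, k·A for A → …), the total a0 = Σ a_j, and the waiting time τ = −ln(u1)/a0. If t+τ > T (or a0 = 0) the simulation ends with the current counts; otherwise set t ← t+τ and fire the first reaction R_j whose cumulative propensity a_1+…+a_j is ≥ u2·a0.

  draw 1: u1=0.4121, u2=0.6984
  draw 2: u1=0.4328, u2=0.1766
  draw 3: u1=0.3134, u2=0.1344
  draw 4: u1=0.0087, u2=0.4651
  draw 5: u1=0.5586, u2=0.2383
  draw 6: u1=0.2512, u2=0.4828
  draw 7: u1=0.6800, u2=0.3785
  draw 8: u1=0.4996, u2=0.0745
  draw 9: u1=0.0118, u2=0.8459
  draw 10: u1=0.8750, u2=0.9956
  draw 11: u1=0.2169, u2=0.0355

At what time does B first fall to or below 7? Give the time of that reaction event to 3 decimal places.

Threshold first reached at t = 0.036

t=0.000: C=7 S=5 B=9 Z=8 A=9
Draw 1: a1=11.988, a2=7.623, a3=0.540, a4=2.988, a5=29.241, a0=52.380; τ=−ln(0.4121)/52.380=0.017 → t=0.017; u2·a0=0.6984·52.380=36.582; a1+…+a4=23.139 < 36.582 ≤ a1+…+a5=52.380 → R5 fires; C=9 S=5 B=8 Z=10 A=8
Draw 2: a1=9.472, a2=8.712, a3=0.540, a4=2.656, a5=23.104, a0=44.484; τ=−ln(0.4328)/44.484=0.019 → t=0.036; u2·a0=0.1766·44.484=7.856 ≤ a1=9.472 → R1 fires; C=9 S=5 B=7 Z=10 A=8
Draw 3: a1=8.288, a2=7.623, a3=0.540, a4=2.656, a5=20.216, a0=39.323; τ=−ln(0.3134)/39.323=0.030 → t=0.065; u2·a0=0.1344·39.323=5.285 ≤ a1=8.288 → R1 fires; C=9 S=5 B=6 Z=10 A=8
Draw 4: a1=7.104, a2=6.534, a3=0.540, a4=2.656, a5=17.328, a0=34.162; τ=−ln(0.0087)/34.162=0.139 → t=0.204; u2·a0=0.4651·34.162=15.889; a1+…+a3=14.178 < 15.889 ≤ a1+…+a4=16.834 → R4 fires; C=9 S=5 B=8 Z=12 A=7
Draw 5: a1=8.288, a2=8.712, a3=0.540, a4=2.324, a5=20.216, a0=40.080; τ=−ln(0.5586)/40.080=0.015 → t=0.219; u2·a0=0.2383·40.080=9.551; a1=8.288 < 9.551 ≤ a1+a2=17.000 → R2 fires; C=8 S=7 B=8 Z=12 A=7
Draw 6: a1=8.288, a2=7.744, a3=0.756, a4=2.324, a5=20.216, a0=39.328; τ=−ln(0.2512)/39.328=0.035 → t=0.254; u2·a0=0.4828·39.328=18.988; a1+…+a3=16.788 < 18.988 ≤ a1+…+a4=19.112 → R4 fires; C=8 S=7 B=10 Z=14 A=6
Draw 7: a1=8.880, a2=9.680, a3=0.756, a4=1.992, a5=21.660, a0=42.968; τ=−ln(0.6800)/42.968=0.009 → t=0.263; u2·a0=0.3785·42.968=16.263; a1=8.880 < 16.263 ≤ a1+a2=18.560 → R2 fires; C=7 S=9 B=10 Z=14 A=6
Draw 8: a1=8.880, a2=8.470, a3=0.972, a4=1.992, a5=21.660, a0=41.974; τ=−ln(0.4996)/41.974=0.017 → t=0.279; u2·a0=0.0745·41.974=3.127 ≤ a1=8.880 → R1 fires; C=7 S=9 B=9 Z=14 A=6
Draw 9: a1=7.992, a2=7.623, a3=0.972, a4=1.992, a5=19.494, a0=38.073; τ=−ln(0.0118)/38.073=0.117 → t=0.396; u2·a0=0.8459·38.073=32.206; a1+…+a4=18.579 < 32.206 ≤ a1+…+a5=38.073 → R5 fires; C=9 S=9 B=8 Z=16 A=5
Draw 10: a1=5.920, a2=8.712, a3=0.972, a4=1.660, a5=14.440, a0=31.704; τ=−ln(0.8750)/31.704=0.004 → t=0.400; u2·a0=0.9956·31.704=31.565; a1+…+a4=17.264 < 31.565 ≤ a1+…+a5=31.704 → R5 fires; C=11 S=9 B=7 Z=18 A=4
Draw 11: a1=4.144, a2=9.317, a3=0.972, a4=1.328, a5=10.108, a0=25.869; τ=−ln(0.2169)/25.869=0.059 → t=0.459 > T=0.45: stop.
B first becomes ≤ 7 when it reaches 7 at the event at t=0.036.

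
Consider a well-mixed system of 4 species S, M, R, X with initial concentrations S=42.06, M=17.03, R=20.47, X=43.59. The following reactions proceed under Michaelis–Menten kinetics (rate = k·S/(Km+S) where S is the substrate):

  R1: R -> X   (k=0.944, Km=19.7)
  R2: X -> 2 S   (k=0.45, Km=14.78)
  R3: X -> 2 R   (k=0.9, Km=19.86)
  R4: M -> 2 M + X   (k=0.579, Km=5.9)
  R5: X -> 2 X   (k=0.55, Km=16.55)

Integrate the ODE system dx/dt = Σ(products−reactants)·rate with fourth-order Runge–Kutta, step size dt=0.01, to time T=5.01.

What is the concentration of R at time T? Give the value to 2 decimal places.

R at T = 24.19

RK4 with dt=0.01: 501 steps to T=5.01. Trajectory (selected grid times):
t=0.00: S=42.06 M=17.03 R=20.47 X=43.59
t=0.56: S=42.44 M=17.27 R=20.89 X=43.79
t=1.11: S=42.81 M=17.51 R=21.31 X=43.99
t=1.67: S=43.18 M=17.75 R=21.72 X=44.20
t=2.23: S=43.56 M=18.00 R=22.14 X=44.41
t=2.78: S=43.93 M=18.24 R=22.55 X=44.62
t=3.34: S=44.31 M=18.48 R=22.97 X=44.83
t=3.90: S=44.69 M=18.73 R=23.38 X=45.05
t=4.45: S=45.06 M=18.97 R=23.78 X=45.26
t=5.01: S=45.45 M=19.22 R=24.19 X=45.49
Read off R at T=5.01: 24.19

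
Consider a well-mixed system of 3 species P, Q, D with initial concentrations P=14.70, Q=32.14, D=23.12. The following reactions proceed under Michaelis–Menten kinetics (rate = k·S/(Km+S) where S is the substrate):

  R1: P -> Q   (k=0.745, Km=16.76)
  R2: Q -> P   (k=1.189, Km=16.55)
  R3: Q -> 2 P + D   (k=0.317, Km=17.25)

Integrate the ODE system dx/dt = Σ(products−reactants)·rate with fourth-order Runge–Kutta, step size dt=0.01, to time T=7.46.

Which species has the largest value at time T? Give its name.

RK4 with dt=0.01: 746 steps to T=7.46. Trajectory (selected grid times):
t=0.00: P=14.70 Q=32.14 D=23.12
t=0.83: P=15.40 Q=31.61 D=23.29
t=1.66: P=16.08 Q=31.10 D=23.46
t=2.49: P=16.76 Q=30.59 D=23.63
t=3.32: P=17.42 Q=30.10 D=23.80
t=4.14: P=18.06 Q=29.62 D=23.96
t=4.97: P=18.70 Q=29.15 D=24.13
t=5.80: P=19.33 Q=28.68 D=24.29
t=6.63: P=19.95 Q=28.23 D=24.46
t=7.46: P=20.56 Q=27.78 D=24.62
At T=7.46: P=20.56 Q=27.78 D=24.62; the largest is Q.

Dominant species at T: Q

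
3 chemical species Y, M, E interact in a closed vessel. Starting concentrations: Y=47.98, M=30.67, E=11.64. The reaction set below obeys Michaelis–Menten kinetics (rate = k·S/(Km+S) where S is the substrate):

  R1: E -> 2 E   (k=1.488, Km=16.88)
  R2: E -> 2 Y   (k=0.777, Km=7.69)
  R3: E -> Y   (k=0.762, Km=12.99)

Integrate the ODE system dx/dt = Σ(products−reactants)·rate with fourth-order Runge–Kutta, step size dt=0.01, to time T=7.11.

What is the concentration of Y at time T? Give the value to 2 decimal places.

RK4 with dt=0.01: 711 steps to T=7.11. Trajectory (selected grid times):
t=0.00: Y=47.98 M=30.67 E=11.64
t=0.79: Y=49.00 M=30.67 E=11.47
t=1.58: Y=50.01 M=30.67 E=11.29
t=2.37: Y=51.02 M=30.67 E=11.12
t=3.16: Y=52.02 M=30.67 E=10.94
t=3.95: Y=53.01 M=30.67 E=10.77
t=4.74: Y=54.00 M=30.67 E=10.60
t=5.53: Y=54.98 M=30.67 E=10.43
t=6.32: Y=55.95 M=30.67 E=10.25
t=7.11: Y=56.91 M=30.67 E=10.08
Read off Y at T=7.11: 56.91

Y at T = 56.91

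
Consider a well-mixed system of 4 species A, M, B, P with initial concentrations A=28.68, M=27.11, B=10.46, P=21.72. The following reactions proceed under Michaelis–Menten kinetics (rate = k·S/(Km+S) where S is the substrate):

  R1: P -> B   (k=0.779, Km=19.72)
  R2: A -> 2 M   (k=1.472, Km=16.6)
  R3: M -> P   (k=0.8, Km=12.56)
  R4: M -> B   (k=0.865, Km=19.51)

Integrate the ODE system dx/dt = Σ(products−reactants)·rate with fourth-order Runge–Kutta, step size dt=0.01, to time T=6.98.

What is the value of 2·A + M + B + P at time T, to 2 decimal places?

Value at T = 116.65

Check how each reaction changes W = 2·A + M + B + P (weight of products minus weight of reactants):
R1: P -> B: (1·1) − (1·1) = 1 − 1 = 0
R2: A -> 2 M: (1·2) − (2·1) = 2 − 2 = 0
R3: M -> P: (1·1) − (1·1) = 1 − 1 = 0
R4: M -> B: (1·1) − (1·1) = 1 − 1 = 0
Every reaction leaves W unchanged, so W is conserved and no simulation is needed: W(T) = W(0) = 2·28.68 + 27.11 + 10.46 + 21.72 = 116.65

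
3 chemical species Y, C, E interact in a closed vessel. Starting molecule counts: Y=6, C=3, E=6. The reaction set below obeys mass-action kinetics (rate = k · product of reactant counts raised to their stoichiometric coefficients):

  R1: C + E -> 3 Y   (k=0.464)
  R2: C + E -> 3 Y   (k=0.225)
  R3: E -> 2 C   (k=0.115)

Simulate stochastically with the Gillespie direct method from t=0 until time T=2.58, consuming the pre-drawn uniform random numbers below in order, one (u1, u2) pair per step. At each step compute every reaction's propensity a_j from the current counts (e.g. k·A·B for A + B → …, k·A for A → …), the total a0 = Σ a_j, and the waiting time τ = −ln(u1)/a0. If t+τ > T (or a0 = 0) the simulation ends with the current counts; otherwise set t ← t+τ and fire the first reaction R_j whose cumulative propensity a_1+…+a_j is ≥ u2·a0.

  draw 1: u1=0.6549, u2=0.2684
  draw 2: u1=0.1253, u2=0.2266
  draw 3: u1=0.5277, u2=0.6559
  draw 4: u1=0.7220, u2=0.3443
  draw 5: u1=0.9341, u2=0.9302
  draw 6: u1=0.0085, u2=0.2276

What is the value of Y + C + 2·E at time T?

Value at T = 21

Check how each reaction changes W = Y + C + 2·E (weight of products minus weight of reactants):
R1: C + E -> 3 Y: (1·3) − (1·1 + 2·1) = 3 − 3 = 0
R2: C + E -> 3 Y: (1·3) − (1·1 + 2·1) = 3 − 3 = 0
R3: E -> 2 C: (1·2) − (2·1) = 2 − 2 = 0
Every reaction leaves W unchanged, so W is conserved and no simulation is needed: W(T) = W(0) = 6 + 3 + 2·6 = 21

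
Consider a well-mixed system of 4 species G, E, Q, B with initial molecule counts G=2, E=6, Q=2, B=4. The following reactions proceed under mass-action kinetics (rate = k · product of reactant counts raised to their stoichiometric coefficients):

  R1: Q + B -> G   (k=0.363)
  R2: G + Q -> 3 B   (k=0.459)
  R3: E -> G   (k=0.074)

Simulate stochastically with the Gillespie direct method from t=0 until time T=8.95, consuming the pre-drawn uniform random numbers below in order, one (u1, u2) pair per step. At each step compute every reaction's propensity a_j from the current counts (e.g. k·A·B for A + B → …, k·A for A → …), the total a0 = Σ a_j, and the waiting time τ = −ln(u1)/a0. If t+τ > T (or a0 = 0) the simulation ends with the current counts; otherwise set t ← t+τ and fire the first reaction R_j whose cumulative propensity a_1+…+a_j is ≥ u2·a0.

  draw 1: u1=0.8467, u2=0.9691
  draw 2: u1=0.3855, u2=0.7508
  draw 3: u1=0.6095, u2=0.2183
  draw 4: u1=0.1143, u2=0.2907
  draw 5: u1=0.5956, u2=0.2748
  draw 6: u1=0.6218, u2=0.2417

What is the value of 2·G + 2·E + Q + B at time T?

Check how each reaction changes W = 2·G + 2·E + Q + B (weight of products minus weight of reactants):
R1: Q + B -> G: (2·1) − (1·1 + 1·1) = 2 − 2 = 0
R2: G + Q -> 3 B: (1·3) − (2·1 + 1·1) = 3 − 3 = 0
R3: E -> G: (2·1) − (2·1) = 2 − 2 = 0
Every reaction leaves W unchanged, so W is conserved and no simulation is needed: W(T) = W(0) = 2·2 + 2·6 + 2 + 4 = 22

Value at T = 22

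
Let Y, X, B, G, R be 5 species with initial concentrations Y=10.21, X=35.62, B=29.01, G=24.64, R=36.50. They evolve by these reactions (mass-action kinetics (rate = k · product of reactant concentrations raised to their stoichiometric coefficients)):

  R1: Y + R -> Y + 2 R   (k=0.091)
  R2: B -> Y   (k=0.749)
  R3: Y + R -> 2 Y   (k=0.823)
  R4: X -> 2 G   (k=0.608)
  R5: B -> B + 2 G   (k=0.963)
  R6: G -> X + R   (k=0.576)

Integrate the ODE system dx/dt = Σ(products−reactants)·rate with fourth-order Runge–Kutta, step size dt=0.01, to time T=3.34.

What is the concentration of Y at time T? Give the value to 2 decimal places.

RK4 with dt=0.01: 334 steps to T=3.34. Trajectory (selected grid times):
t=0.00: Y=10.21 X=35.62 B=29.01 G=24.64 R=36.50
t=0.37: Y=66.80 X=35.86 B=21.99 G=50.39 R=0.59
t=0.74: Y=86.42 X=40.12 B=16.67 G=68.32 R=0.62
t=1.11: Y=108.56 X=46.48 B=12.63 G=82.04 R=0.60
t=1.48: Y=132.74 X=53.95 B=9.57 G=93.71 R=0.56
t=1.86: Y=159.60 X=62.28 B=7.20 G=104.90 R=0.52
t=2.23: Y=187.82 X=70.82 B=5.46 G=115.80 R=0.49
t=2.60: Y=218.27 X=79.77 B=4.14 G=127.18 R=0.46
t=2.97: Y=251.21 X=89.17 B=3.14 G=139.36 R=0.44
t=3.34: Y=286.94 X=99.09 B=2.38 G=152.55 R=0.42
Read off Y at T=3.34: 286.94

Y at T = 286.94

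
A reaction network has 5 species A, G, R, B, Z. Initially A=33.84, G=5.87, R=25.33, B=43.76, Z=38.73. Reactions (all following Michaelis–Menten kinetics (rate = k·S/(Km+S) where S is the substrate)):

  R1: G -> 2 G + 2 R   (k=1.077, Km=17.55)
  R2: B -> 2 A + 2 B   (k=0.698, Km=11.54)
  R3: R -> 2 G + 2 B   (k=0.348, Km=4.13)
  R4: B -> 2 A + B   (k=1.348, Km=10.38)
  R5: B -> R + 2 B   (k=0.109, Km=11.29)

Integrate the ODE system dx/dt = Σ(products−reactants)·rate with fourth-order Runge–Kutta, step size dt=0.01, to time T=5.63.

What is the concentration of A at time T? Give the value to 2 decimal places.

A at T = 52.60

RK4 with dt=0.01: 563 steps to T=5.63. Trajectory (selected grid times):
t=0.00: A=33.84 G=5.87 R=25.33 B=43.76 Z=38.73
t=0.63: A=35.91 G=6.42 R=25.55 B=44.54 Z=38.73
t=1.25: A=37.96 G=6.98 R=25.79 B=45.31 Z=38.73
t=1.88: A=40.05 G=7.56 R=26.05 B=46.09 Z=38.73
t=2.50: A=42.10 G=8.14 R=26.33 B=46.87 Z=38.73
t=3.13: A=44.20 G=8.73 R=26.64 B=47.66 Z=38.73
t=3.75: A=46.28 G=9.34 R=26.96 B=48.43 Z=38.73
t=4.38: A=48.39 G=9.96 R=27.30 B=49.23 Z=38.73
t=5.00: A=50.47 G=10.58 R=27.66 B=50.01 Z=38.73
t=5.63: A=52.60 G=11.22 R=28.05 B=50.80 Z=38.73
Read off A at T=5.63: 52.60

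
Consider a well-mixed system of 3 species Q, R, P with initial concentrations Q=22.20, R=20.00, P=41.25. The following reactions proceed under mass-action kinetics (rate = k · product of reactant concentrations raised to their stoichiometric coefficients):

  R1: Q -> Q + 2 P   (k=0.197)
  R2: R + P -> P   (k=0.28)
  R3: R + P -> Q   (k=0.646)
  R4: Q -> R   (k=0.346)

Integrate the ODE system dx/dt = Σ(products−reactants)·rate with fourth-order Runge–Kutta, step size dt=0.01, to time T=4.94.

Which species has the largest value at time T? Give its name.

RK4 with dt=0.01: 494 steps to T=4.94. Trajectory (selected grid times):
t=0.00: Q=22.20 R=20.00 P=41.25
t=0.55: Q=33.90 R=0.42 P=30.45
t=1.10: Q=32.04 R=0.36 P=33.18
t=1.65: Q=30.28 R=0.32 P=35.76
t=2.20: Q=28.61 R=0.28 P=38.21
t=2.74: Q=27.06 R=0.25 P=40.48
t=3.29: Q=25.56 R=0.22 P=42.67
t=3.84: Q=24.15 R=0.20 P=44.74
t=4.39: Q=22.81 R=0.18 P=46.70
t=4.94: Q=21.55 R=0.17 P=48.55
At T=4.94: Q=21.55 R=0.17 P=48.55; the largest is P.

Dominant species at T: P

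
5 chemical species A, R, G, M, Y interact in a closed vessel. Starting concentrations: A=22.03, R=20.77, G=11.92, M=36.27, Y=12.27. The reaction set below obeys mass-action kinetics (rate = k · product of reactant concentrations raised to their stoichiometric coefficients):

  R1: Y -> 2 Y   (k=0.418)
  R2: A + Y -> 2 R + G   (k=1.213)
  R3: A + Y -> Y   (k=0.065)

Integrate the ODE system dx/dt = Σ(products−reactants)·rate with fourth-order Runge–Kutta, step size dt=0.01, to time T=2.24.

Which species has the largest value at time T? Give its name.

Dominant species at T: R

RK4 with dt=0.01: 224 steps to T=2.24. Trajectory (selected grid times):
t=0.00: A=22.03 R=20.77 G=11.92 M=36.27 Y=12.27
t=0.25: A=9.21 R=45.11 G=24.09 M=36.27 Y=0.39
t=0.50: A=8.82 R=45.85 G=24.46 M=36.27 Y=0.03
t=0.75: A=8.79 R=45.91 G=24.49 M=36.27 Y=0.00
t=1.00: A=8.79 R=45.91 G=24.49 M=36.27 Y=0.00
t=1.24: A=8.79 R=45.91 G=24.49 M=36.27 Y=0.00
t=1.49: A=8.79 R=45.91 G=24.49 M=36.27 Y=0.00
t=1.74: A=8.79 R=45.91 G=24.49 M=36.27 Y=0.00
t=1.99: A=8.79 R=45.91 G=24.49 M=36.27 Y=0.00
t=2.24: A=8.79 R=45.91 G=24.49 M=36.27 Y=0.00
At T=2.24: A=8.79 R=45.91 G=24.49 M=36.27 Y=0.00; the largest is R.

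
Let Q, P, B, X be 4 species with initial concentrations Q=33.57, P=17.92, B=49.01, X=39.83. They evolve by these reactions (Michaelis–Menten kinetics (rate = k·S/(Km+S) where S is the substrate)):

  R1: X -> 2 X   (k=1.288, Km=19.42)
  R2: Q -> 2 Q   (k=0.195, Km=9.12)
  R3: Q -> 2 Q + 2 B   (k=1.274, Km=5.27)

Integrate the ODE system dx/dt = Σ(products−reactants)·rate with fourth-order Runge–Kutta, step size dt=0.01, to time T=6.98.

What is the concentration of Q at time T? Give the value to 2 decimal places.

Q at T = 42.47

RK4 with dt=0.01: 698 steps to T=6.98. Trajectory (selected grid times):
t=0.00: Q=33.57 P=17.92 B=49.01 X=39.83
t=0.78: Q=34.55 P=17.92 B=50.73 X=40.51
t=1.55: Q=35.52 P=17.92 B=52.44 X=41.18
t=2.33: Q=36.51 P=17.92 B=54.17 X=41.86
t=3.10: Q=37.49 P=17.92 B=55.89 X=42.54
t=3.88: Q=38.49 P=17.92 B=57.63 X=43.23
t=4.65: Q=39.47 P=17.92 B=59.36 X=43.92
t=5.43: Q=40.47 P=17.92 B=61.12 X=44.62
t=6.20: Q=41.46 P=17.92 B=62.86 X=45.31
t=6.98: Q=42.47 P=17.92 B=64.62 X=46.02
Read off Q at T=6.98: 42.47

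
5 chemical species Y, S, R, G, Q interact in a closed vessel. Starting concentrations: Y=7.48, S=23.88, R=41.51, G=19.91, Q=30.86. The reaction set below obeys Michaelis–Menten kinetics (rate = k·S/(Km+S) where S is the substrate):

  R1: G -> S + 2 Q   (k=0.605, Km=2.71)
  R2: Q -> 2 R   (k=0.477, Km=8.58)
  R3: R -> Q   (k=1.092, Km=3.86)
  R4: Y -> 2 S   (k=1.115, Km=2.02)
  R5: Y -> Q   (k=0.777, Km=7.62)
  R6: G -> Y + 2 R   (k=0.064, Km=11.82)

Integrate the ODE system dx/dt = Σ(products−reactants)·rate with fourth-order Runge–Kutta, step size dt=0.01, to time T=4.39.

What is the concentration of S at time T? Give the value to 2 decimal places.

RK4 with dt=0.01: 439 steps to T=4.39. Trajectory (selected grid times):
t=0.00: Y=7.48 S=23.88 R=41.51 G=19.91 Q=30.86
t=0.49: Y=6.89 S=24.99 R=41.43 G=19.63 Q=31.87
t=0.98: Y=6.31 S=26.09 R=41.35 G=19.35 Q=32.87
t=1.46: Y=5.77 S=27.15 R=41.27 G=19.08 Q=33.85
t=1.95: Y=5.23 S=28.20 R=41.19 G=18.80 Q=34.83
t=2.44: Y=4.71 S=29.24 R=41.12 G=18.52 Q=35.79
t=2.93: Y=4.21 S=30.25 R=41.04 G=18.24 Q=36.75
t=3.41: Y=3.75 S=31.21 R=40.97 G=17.97 Q=37.68
t=3.90: Y=3.30 S=32.16 R=40.91 G=17.69 Q=38.61
t=4.39: Y=2.88 S=33.08 R=40.84 G=17.42 Q=39.53
Read off S at T=4.39: 33.08

S at T = 33.08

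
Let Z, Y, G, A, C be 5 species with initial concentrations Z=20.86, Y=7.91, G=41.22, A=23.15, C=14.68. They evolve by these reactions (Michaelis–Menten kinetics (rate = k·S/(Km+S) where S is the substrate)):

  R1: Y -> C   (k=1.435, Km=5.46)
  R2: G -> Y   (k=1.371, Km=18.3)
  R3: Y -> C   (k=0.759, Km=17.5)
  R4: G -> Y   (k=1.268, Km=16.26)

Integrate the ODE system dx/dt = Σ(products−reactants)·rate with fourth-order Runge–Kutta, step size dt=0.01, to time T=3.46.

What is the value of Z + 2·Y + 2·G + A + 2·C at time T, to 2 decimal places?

Check how each reaction changes W = Z + 2·Y + 2·G + A + 2·C (weight of products minus weight of reactants):
R1: Y -> C: (2·1) − (2·1) = 2 − 2 = 0
R2: G -> Y: (2·1) − (2·1) = 2 − 2 = 0
R3: Y -> C: (2·1) − (2·1) = 2 − 2 = 0
R4: G -> Y: (2·1) − (2·1) = 2 − 2 = 0
Every reaction leaves W unchanged, so W is conserved and no simulation is needed: W(T) = W(0) = 20.86 + 2·7.91 + 2·41.22 + 23.15 + 2·14.68 = 171.63

Value at T = 171.63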